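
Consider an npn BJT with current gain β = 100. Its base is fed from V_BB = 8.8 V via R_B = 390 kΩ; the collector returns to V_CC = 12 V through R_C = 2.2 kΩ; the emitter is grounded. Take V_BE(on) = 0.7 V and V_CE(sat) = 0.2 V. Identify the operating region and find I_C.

Assume active. Base-emitter loop: I_B = (V_BB − V_BE)/R_B = (8.8 − 0.7)/390 = 0.0208 mA.
I_C = β·I_B = 100×0.0208 = 2.08 mA.
V_CE = V_CC − I_C·R_C = 12 − 2.08×2.2 = 7.43 V > V_CE(sat), so the active-region assumption holds.

active; I_C ≈ 2.1 mA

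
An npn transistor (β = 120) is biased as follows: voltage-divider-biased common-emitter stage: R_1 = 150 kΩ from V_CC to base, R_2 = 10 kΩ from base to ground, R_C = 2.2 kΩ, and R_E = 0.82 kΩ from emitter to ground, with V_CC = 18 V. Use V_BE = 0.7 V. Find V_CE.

Thevenize the base divider: V_Th = V_CC·R_2/(R_1+R_2) = 18×10/160 = 1.12 V, R_Th = R_1‖R_2 = 9.38 kΩ.
Base-emitter loop: V_Th = I_B·R_Th + V_BE + (β+1)I_B·R_E, so I_B = (1.12 − 0.7) / (9.38 + 121×0.82) = 0.00391 mA.
I_C = β·I_B = 120×0.00391 = 0.47 mA, and I_E = (β+1)I_B = 0.474 mA.
V_CE = V_CC − I_C·R_C − I_E·R_E = 18 − 0.47×2.2 − 0.474×0.82 = 16.6 V.
V_CE = 16.6 V > 0.2 V confirms active-region operation.

V_CE ≈ 17 V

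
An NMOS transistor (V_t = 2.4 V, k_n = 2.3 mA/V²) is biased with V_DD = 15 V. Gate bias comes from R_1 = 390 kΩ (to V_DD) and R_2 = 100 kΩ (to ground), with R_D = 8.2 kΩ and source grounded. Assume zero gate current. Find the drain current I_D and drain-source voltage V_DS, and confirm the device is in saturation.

V_G = V_DD·R_2/(R_1+R_2) = 15×100/490 = 3.06 V. With the source grounded, V_GS = V_G = 3.06 V.
Assume saturation: I_D = (k_n/2)(V_GS − V_t)² = (2.3/2)×(3.06 − 2.4)² = 1.15×0.661² = 0.503 mA.
V_DS = V_DD − I_D·R_D = 15 − 0.503×8.2 = 10.9 V.
Saturation requires V_DS ≥ V_GS − V_t = 0.661 V; 10.9 ≥ 0.661 ✓.

I_D ≈ 0.5 mA, V_DS ≈ 11 V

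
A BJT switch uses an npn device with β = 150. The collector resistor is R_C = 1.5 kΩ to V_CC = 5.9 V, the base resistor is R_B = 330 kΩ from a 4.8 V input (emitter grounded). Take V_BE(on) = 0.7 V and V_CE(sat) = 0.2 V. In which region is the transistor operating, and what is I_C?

Assume active. Base-emitter loop: I_B = (V_BB − V_BE)/R_B = (4.8 − 0.7)/330 = 0.0124 mA.
I_C = β·I_B = 150×0.0124 = 1.86 mA.
V_CE = V_CC − I_C·R_C = 5.9 − 1.86×1.5 = 3.1 V > V_CE(sat), so the active-region assumption holds.

active; I_C ≈ 1.9 mA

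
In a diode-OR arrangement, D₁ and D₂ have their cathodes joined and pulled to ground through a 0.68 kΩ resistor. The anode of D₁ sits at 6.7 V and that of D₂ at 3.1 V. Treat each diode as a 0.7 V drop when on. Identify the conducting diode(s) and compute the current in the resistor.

Only D₁ conducts; I_R ≈ 8.8 mA

Assume both conduct. Then node N would need to be at both 6.7−0.7 = 6 V and 3.1−0.7 = 2.4 V, which is impossible.
Assume only D₁ conducts: V_N = 6.7 − 0.7 = 6 V, so I_R = 6/0.68 = 8.82 mA.
Check D₂: its anode-to-cathode voltage is 3.1 − 6 = -2.9 V < 0.7 V, so it is off. The assumption is consistent.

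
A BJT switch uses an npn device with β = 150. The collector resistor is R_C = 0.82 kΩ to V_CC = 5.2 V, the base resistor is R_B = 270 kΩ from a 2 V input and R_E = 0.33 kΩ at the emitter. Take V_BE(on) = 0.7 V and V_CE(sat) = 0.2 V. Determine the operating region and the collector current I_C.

Assume active. Base-emitter loop: I_B = (V_BB − V_BE)/(R_B + (β+1)R_E) = (2 − 0.7)/(270 + 151×0.33) = 0.00406 mA.
I_C = β·I_B = 150×0.00406 = 0.61 mA.
V_CE = V_CC − I_C·R_C − I_E·R_E = 5.2 − 0.61×0.82 − 0.614×0.33 = 4.5 V > V_CE(sat), so the active-region assumption holds.

active; I_C ≈ 0.61 mA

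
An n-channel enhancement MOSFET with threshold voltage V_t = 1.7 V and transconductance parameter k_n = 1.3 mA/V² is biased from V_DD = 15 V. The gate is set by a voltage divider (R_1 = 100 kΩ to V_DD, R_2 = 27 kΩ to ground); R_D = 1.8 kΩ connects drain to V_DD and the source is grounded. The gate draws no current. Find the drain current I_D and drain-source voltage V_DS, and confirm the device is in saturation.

V_G = V_DD·R_2/(R_1+R_2) = 15×27/127 = 3.19 V. With the source grounded, V_GS = V_G = 3.19 V.
Assume saturation: I_D = (k_n/2)(V_GS − V_t)² = (1.3/2)×(3.19 − 1.7)² = 0.65×1.49² = 1.44 mA.
V_DS = V_DD − I_D·R_D = 15 − 1.44×1.8 = 12.4 V.
Saturation requires V_DS ≥ V_GS − V_t = 1.49 V; 12.4 ≥ 1.49 ✓.

I_D ≈ 1.4 mA, V_DS ≈ 12 V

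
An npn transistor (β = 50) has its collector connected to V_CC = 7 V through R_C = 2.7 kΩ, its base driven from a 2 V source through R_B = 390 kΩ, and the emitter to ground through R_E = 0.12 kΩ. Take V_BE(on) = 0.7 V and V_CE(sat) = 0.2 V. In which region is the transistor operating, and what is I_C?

active; I_C ≈ 0.16 mA

Assume active. Base-emitter loop: I_B = (V_BB − V_BE)/(R_B + (β+1)R_E) = (2 − 0.7)/(390 + 51×0.12) = 0.00328 mA.
I_C = β·I_B = 50×0.00328 = 0.164 mA.
V_CE = V_CC − I_C·R_C − I_E·R_E = 7 − 0.164×2.7 − 0.167×0.12 = 6.54 V > V_CE(sat), so the active-region assumption holds.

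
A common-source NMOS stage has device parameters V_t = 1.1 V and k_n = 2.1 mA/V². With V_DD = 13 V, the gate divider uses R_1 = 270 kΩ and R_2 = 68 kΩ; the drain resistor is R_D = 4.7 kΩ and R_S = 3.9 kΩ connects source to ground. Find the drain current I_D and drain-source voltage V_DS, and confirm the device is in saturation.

I_D ≈ 0.26 mA, V_DS ≈ 11 V

V_G = V_DD·R_2/(R_1+R_2) = 13×68/338 = 2.62 V.
Assume saturation: I_D = (k_n/2)(V_GS − V_t)² with V_GS = V_G − I_D·R_S = 2.62 − 3.9·I_D.
Substituting gives 16·I_D² − 13.4·I_D + 2.41 = 0, with roots I_D = 0.261 or 0.579 mA.
The root I_D = 0.579 mA gives V_GS = 0.357 V ≤ V_t, so take I_D = 0.261 mA.
Then V_GS = 1.6 V and V_DS = V_DD − I_D(R_D+R_S) = 13 − 0.261×8.6 = 10.8 V.
Saturation requires V_DS ≥ V_GS − V_t = 0.498 V; 10.8 ≥ 0.498 ✓.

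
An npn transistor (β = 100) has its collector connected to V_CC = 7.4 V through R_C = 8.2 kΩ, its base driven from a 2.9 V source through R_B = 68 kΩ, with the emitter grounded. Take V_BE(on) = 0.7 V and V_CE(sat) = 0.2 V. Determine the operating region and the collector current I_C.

saturation; I_C ≈ 0.88 mA

Assume active: I_B = (2.9 − 0.7)/68 = 0.0324 mA, giving I_C = β·I_B = 3.24 mA.
But then V_CE = 7.4 − 3.24×8.2 = -19.1 V < V_CE(sat) = 0.2 V — impossible in the active region.
So the transistor is saturated. With V_CE = 0.2 V, I_C = (V_CC − 0.2)/R_C = 7.2/8.2 = 0.878 mA.
Check: β·I_B = 3.24 mA > I_C = 0.878 mA, confirming saturation.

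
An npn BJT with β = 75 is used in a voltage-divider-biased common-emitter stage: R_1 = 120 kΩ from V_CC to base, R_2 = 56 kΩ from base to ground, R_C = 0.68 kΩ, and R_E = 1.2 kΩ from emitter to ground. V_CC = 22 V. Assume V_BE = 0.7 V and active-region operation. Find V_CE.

V_CE ≈ 15 V

Thevenize the base divider: V_Th = V_CC·R_2/(R_1+R_2) = 22×56/176 = 7 V, R_Th = R_1‖R_2 = 38.2 kΩ.
Base-emitter loop: V_Th = I_B·R_Th + V_BE + (β+1)I_B·R_E, so I_B = (7 − 0.7) / (38.2 + 76×1.2) = 0.0487 mA.
I_C = β·I_B = 75×0.0487 = 3.65 mA, and I_E = (β+1)I_B = 3.7 mA.
V_CE = V_CC − I_C·R_C − I_E·R_E = 22 − 3.65×0.68 − 3.7×1.2 = 15.1 V.
V_CE = 15.1 V > 0.2 V confirms active-region operation.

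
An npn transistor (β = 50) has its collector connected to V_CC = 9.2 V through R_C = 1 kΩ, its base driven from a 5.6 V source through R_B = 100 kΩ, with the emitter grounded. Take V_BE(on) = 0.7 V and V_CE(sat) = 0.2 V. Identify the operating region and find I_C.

active; I_C ≈ 2.4 mA

Assume active. Base-emitter loop: I_B = (V_BB − V_BE)/R_B = (5.6 − 0.7)/100 = 0.049 mA.
I_C = β·I_B = 50×0.049 = 2.45 mA.
V_CE = V_CC − I_C·R_C = 9.2 − 2.45×1 = 6.75 V > V_CE(sat), so the active-region assumption holds.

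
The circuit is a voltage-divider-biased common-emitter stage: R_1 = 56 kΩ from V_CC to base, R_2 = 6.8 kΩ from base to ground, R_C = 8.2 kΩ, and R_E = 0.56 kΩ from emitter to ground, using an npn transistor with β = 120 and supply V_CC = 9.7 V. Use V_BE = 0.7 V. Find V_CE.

Thevenize the base divider: V_Th = V_CC·R_2/(R_1+R_2) = 9.7×6.8/62.8 = 1.05 V, R_Th = R_1‖R_2 = 6.06 kΩ.
Base-emitter loop: V_Th = I_B·R_Th + V_BE + (β+1)I_B·R_E, so I_B = (1.05 − 0.7) / (6.06 + 121×0.56) = 0.00475 mA.
I_C = β·I_B = 120×0.00475 = 0.569 mA, and I_E = (β+1)I_B = 0.574 mA.
V_CE = V_CC − I_C·R_C − I_E·R_E = 9.7 − 0.569×8.2 − 0.574×0.56 = 4.71 V.
V_CE = 4.71 V > 0.2 V confirms active-region operation.

V_CE ≈ 4.7 V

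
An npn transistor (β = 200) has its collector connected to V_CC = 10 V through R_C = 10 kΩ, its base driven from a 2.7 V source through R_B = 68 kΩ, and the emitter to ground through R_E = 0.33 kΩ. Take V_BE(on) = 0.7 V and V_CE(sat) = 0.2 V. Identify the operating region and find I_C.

Assume active: I_B = (2.7 − 0.7)/(68 + 201×0.33) = 0.0149 mA, I_C = β·I_B = 2.98 mA.
Then V_CE = 10 − 2.98×10 − 2.99×0.33 = -20.8 V < 0.2 V — the active assumption fails.
Re-solve with V_CE = 0.2 V. KCL at the emitter: V_E/R_E = (V_BB−0.7−V_E)/R_B + (V_CC−0.2−V_E)/R_C, giving V_E = 0.321 V.
I_C = (V_CC − 0.2 − V_E)/R_C = (9.8 − 0.321)/10 = 0.948 mA.
Check: I_B = (2 − 0.321)/68 = 0.0247 mA, and β·I_B = 4.94 mA > I_C, confirming saturation.

saturation; I_C ≈ 0.95 mA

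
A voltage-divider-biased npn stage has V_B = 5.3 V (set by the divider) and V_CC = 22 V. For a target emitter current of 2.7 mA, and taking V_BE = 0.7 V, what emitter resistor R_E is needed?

V_E = V_B − V_BE = 5.3 − 0.7 = 4.6 V.
R_E = V_E / I_E = 4.6 / 2.7 = 1.7 kΩ.

R_E ≈ 1.7 kΩ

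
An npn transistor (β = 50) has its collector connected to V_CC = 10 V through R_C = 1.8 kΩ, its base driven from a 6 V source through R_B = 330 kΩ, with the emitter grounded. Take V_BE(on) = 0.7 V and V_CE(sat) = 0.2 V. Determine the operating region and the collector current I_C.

Assume active. Base-emitter loop: I_B = (V_BB − V_BE)/R_B = (6 − 0.7)/330 = 0.0161 mA.
I_C = β·I_B = 50×0.0161 = 0.803 mA.
V_CE = V_CC − I_C·R_C = 10 − 0.803×1.8 = 8.55 V > V_CE(sat), so the active-region assumption holds.

active; I_C ≈ 0.8 mA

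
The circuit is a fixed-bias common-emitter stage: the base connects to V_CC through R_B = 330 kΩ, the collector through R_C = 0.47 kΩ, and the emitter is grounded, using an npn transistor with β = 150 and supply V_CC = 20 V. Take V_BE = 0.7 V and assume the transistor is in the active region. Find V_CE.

Base loop: V_CC = I_B·R_B + V_BE, so I_B = (20 − 0.7)/330 kΩ = 0.0585 mA.
In the active region I_C = β·I_B = 150 × 0.0585 = 8.77 mA.
Collector loop: V_CE = V_CC − I_C·R_C = 20 − 8.77×0.47 = 15.9 V.
Since V_CE = 15.9 V > V_CE(sat) ≈ 0.2 V, the transistor is in the active region as assumed.

V_CE ≈ 16 V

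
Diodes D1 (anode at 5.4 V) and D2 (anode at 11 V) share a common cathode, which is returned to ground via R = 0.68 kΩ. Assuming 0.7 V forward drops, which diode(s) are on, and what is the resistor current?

Assume both conduct. Then node N would need to be at both 5.4−0.7 = 4.7 V and 11−0.7 = 10.3 V, which is impossible.
Assume only D2 conducts: V_N = 11 − 0.7 = 10.3 V, so I_R = 10.3/0.68 = 15.1 mA.
Check D1: its anode-to-cathode voltage is 5.4 − 10.3 = -4.9 V < 0.7 V, so it is off. The assumption is consistent.

Only D2 conducts; I_R ≈ 15 mA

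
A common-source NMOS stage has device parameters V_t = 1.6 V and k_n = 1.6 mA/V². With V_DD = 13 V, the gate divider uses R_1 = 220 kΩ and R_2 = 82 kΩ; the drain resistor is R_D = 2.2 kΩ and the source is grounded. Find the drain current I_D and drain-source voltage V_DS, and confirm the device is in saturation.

I_D ≈ 3 mA, V_DS ≈ 6.4 V

V_G = V_DD·R_2/(R_1+R_2) = 13×82/302 = 3.53 V. With the source grounded, V_GS = V_G = 3.53 V.
Assume saturation: I_D = (k_n/2)(V_GS − V_t)² = (1.6/2)×(3.53 − 1.6)² = 0.8×1.93² = 2.98 mA.
V_DS = V_DD − I_D·R_D = 13 − 2.98×2.2 = 6.45 V.
Saturation requires V_DS ≥ V_GS − V_t = 1.93 V; 6.45 ≥ 1.93 ✓.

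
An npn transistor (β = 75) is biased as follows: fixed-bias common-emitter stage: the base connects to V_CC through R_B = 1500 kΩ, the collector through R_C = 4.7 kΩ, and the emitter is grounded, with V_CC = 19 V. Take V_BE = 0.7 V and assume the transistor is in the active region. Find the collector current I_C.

I_C ≈ 0.92 mA

Base loop: V_CC = I_B·R_B + V_BE, so I_B = (19 − 0.7)/1500 kΩ = 0.0122 mA.
In the active region I_C = β·I_B = 75 × 0.0122 = 0.915 mA.
Collector loop: V_CE = V_CC − I_C·R_C = 19 − 0.915×4.7 = 14.7 V.
Since V_CE = 14.7 V > V_CE(sat) ≈ 0.2 V, the transistor is in the active region as assumed.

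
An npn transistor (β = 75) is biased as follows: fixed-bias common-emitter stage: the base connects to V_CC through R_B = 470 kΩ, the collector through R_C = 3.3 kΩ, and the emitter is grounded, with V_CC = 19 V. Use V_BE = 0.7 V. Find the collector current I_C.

I_C ≈ 2.9 mA

Base loop: V_CC = I_B·R_B + V_BE, so I_B = (19 − 0.7)/470 kΩ = 0.0389 mA.
In the active region I_C = β·I_B = 75 × 0.0389 = 2.92 mA.
Collector loop: V_CE = V_CC − I_C·R_C = 19 − 2.92×3.3 = 9.36 V.
Since V_CE = 9.36 V > V_CE(sat) ≈ 0.2 V, the transistor is in the active region as assumed.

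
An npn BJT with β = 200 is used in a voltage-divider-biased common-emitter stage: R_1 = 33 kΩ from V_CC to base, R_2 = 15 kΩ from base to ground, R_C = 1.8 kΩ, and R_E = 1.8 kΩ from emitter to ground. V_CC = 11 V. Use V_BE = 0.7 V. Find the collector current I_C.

Thevenize the base divider: V_Th = V_CC·R_2/(R_1+R_2) = 11×15/48 = 3.44 V, R_Th = R_1‖R_2 = 10.3 kΩ.
Base-emitter loop: V_Th = I_B·R_Th + V_BE + (β+1)I_B·R_E, so I_B = (3.44 − 0.7) / (10.3 + 201×1.8) = 0.00736 mA.
I_C = β·I_B = 200×0.00736 = 1.47 mA, and I_E = (β+1)I_B = 1.48 mA.
V_CE = V_CC − I_C·R_C − I_E·R_E = 11 − 1.47×1.8 − 1.48×1.8 = 5.69 V.
V_CE = 5.69 V > 0.2 V confirms active-region operation.

I_C ≈ 1.5 mA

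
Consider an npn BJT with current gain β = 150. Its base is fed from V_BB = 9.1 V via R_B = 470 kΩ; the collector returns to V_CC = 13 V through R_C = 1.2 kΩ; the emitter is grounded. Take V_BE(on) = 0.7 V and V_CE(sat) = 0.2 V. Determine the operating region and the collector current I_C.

active; I_C ≈ 2.7 mA

Assume active. Base-emitter loop: I_B = (V_BB − V_BE)/R_B = (9.1 − 0.7)/470 = 0.0179 mA.
I_C = β·I_B = 150×0.0179 = 2.68 mA.
V_CE = V_CC − I_C·R_C = 13 − 2.68×1.2 = 9.78 V > V_CE(sat), so the active-region assumption holds.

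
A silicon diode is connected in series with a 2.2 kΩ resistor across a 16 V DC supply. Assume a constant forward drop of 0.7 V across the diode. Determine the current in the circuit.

I ≈ 7 mA

KVL around the loop: 16 = V_D + I·R = 0.7 + I × 2.2 kΩ.
So I = (16 − 0.7) / 2.2 kΩ = 15.3 / 2.2 = 6.95 mA.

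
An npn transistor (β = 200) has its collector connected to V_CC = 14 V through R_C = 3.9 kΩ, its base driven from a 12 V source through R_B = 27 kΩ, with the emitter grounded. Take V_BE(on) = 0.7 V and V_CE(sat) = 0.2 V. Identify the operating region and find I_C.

Assume active: I_B = (12 − 0.7)/27 = 0.419 mA, giving I_C = β·I_B = 83.7 mA.
But then V_CE = 14 − 83.7×3.9 = -312 V < V_CE(sat) = 0.2 V — impossible in the active region.
So the transistor is saturated. With V_CE = 0.2 V, I_C = (V_CC − 0.2)/R_C = 13.8/3.9 = 3.54 mA.
Check: β·I_B = 83.7 mA > I_C = 3.54 mA, confirming saturation.

saturation; I_C ≈ 3.5 mA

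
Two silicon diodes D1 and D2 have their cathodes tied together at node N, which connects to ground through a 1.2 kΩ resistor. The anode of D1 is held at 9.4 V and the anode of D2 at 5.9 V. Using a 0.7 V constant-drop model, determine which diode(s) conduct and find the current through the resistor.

Assume both conduct. Then node N would need to be at both 9.4−0.7 = 8.7 V and 5.9−0.7 = 5.2 V, which is impossible.
Assume only D1 conducts: V_N = 9.4 − 0.7 = 8.7 V, so I_R = 8.7/1.2 = 7.25 mA.
Check D2: its anode-to-cathode voltage is 5.9 − 8.7 = -2.8 V < 0.7 V, so it is off. The assumption is consistent.

Only D1 conducts; I_R ≈ 7.3 mA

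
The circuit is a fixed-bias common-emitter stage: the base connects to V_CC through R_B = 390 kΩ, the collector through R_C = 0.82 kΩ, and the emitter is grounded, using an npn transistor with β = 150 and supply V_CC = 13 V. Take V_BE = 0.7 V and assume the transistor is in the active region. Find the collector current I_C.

I_C ≈ 4.7 mA

Base loop: V_CC = I_B·R_B + V_BE, so I_B = (13 − 0.7)/390 kΩ = 0.0315 mA.
In the active region I_C = β·I_B = 150 × 0.0315 = 4.73 mA.
Collector loop: V_CE = V_CC − I_C·R_C = 13 − 4.73×0.82 = 9.12 V.
Since V_CE = 9.12 V > V_CE(sat) ≈ 0.2 V, the transistor is in the active region as assumed.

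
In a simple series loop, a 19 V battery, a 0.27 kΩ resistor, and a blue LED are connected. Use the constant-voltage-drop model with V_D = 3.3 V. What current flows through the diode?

KVL around the loop: 19 = V_D + I·R = 3.3 + I × 0.27 kΩ.
So I = (19 − 3.3) / 0.27 kΩ = 15.7 / 0.27 = 58.1 mA.

I ≈ 58 mA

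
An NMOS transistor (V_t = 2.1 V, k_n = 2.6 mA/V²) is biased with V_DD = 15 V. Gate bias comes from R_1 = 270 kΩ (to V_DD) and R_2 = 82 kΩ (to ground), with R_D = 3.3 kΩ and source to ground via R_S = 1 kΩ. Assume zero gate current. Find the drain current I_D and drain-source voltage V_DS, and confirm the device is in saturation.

V_G = V_DD·R_2/(R_1+R_2) = 15×82/352 = 3.49 V.
Assume saturation: I_D = (k_n/2)(V_GS − V_t)² with V_GS = V_G − I_D·R_S = 3.49 − 1·I_D.
Substituting gives 1.3·I_D² − 4.63·I_D + 2.53 = 0, with roots I_D = 0.674 or 2.88 mA.
The root I_D = 2.88 mA gives V_GS = 0.611 V ≤ V_t, so take I_D = 0.674 mA.
Then V_GS = 2.82 V and V_DS = V_DD − I_D(R_D+R_S) = 15 − 0.674×4.3 = 12.1 V.
Saturation requires V_DS ≥ V_GS − V_t = 0.72 V; 12.1 ≥ 0.72 ✓.

I_D ≈ 0.67 mA, V_DS ≈ 12 V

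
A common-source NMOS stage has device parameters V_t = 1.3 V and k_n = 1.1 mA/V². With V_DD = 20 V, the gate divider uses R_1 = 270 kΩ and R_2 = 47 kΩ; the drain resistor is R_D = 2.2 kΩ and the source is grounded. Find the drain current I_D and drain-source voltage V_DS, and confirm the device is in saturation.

I_D ≈ 1.5 mA, V_DS ≈ 17 V

V_G = V_DD·R_2/(R_1+R_2) = 20×47/317 = 2.97 V. With the source grounded, V_GS = V_G = 2.97 V.
Assume saturation: I_D = (k_n/2)(V_GS − V_t)² = (1.1/2)×(2.97 − 1.3)² = 0.55×1.67² = 1.53 mA.
V_DS = V_DD − I_D·R_D = 20 − 1.53×2.2 = 16.6 V.
Saturation requires V_DS ≥ V_GS − V_t = 1.67 V; 16.6 ≥ 1.67 ✓.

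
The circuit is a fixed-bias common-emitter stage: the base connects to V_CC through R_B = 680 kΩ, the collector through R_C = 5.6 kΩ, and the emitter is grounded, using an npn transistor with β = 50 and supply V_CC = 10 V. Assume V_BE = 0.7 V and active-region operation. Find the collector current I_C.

Base loop: V_CC = I_B·R_B + V_BE, so I_B = (10 − 0.7)/680 kΩ = 0.0137 mA.
In the active region I_C = β·I_B = 50 × 0.0137 = 0.684 mA.
Collector loop: V_CE = V_CC − I_C·R_C = 10 − 0.684×5.6 = 6.17 V.
Since V_CE = 6.17 V > V_CE(sat) ≈ 0.2 V, the transistor is in the active region as assumed.

I_C ≈ 0.68 mA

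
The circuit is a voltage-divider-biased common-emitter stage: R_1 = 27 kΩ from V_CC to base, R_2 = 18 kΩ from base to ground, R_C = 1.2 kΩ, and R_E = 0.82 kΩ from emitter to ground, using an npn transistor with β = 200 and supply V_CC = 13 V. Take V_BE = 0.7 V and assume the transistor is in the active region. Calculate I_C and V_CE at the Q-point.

Thevenize the base divider: V_Th = V_CC·R_2/(R_1+R_2) = 13×18/45 = 5.2 V, R_Th = R_1‖R_2 = 10.8 kΩ.
Base-emitter loop: V_Th = I_B·R_Th + V_BE + (β+1)I_B·R_E, so I_B = (5.2 − 0.7) / (10.8 + 201×0.82) = 0.0256 mA.
I_C = β·I_B = 200×0.0256 = 5.12 mA, and I_E = (β+1)I_B = 5.15 mA.
V_CE = V_CC − I_C·R_C − I_E·R_E = 13 − 5.12×1.2 − 5.15×0.82 = 2.63 V.
V_CE = 2.63 V > 0.2 V confirms active-region operation.

I_C ≈ 5.1 mA, V_CE ≈ 2.6 V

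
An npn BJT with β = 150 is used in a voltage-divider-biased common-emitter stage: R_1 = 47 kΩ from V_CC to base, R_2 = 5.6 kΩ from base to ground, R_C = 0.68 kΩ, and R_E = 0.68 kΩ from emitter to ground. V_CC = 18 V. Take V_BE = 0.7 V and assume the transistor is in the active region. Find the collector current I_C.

Thevenize the base divider: V_Th = V_CC·R_2/(R_1+R_2) = 18×5.6/52.6 = 1.92 V, R_Th = R_1‖R_2 = 5 kΩ.
Base-emitter loop: V_Th = I_B·R_Th + V_BE + (β+1)I_B·R_E, so I_B = (1.92 − 0.7) / (5 + 151×0.68) = 0.0113 mA.
I_C = β·I_B = 150×0.0113 = 1.69 mA, and I_E = (β+1)I_B = 1.71 mA.
V_CE = V_CC − I_C·R_C − I_E·R_E = 18 − 1.69×0.68 − 1.71×0.68 = 15.7 V.
V_CE = 15.7 V > 0.2 V confirms active-region operation.

I_C ≈ 1.7 mA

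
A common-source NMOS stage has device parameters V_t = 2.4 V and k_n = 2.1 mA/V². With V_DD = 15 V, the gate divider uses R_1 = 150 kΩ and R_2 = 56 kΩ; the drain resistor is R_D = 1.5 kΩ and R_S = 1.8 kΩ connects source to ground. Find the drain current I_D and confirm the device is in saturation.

I_D ≈ 0.54 mA

V_G = V_DD·R_2/(R_1+R_2) = 15×56/206 = 4.08 V.
Assume saturation: I_D = (k_n/2)(V_GS − V_t)² with V_GS = V_G − I_D·R_S = 4.08 − 1.8·I_D.
Substituting gives 3.4·I_D² − 7.34·I_D + 2.96 = 0, with roots I_D = 0.535 or 1.62 mA.
The root I_D = 1.62 mA gives V_GS = 1.16 V ≤ V_t, so take I_D = 0.535 mA.
Then V_GS = 3.11 V and V_DS = V_DD − I_D(R_D+R_S) = 15 − 0.535×3.3 = 13.2 V.
Saturation requires V_DS ≥ V_GS − V_t = 0.714 V; 13.2 ≥ 0.714 ✓.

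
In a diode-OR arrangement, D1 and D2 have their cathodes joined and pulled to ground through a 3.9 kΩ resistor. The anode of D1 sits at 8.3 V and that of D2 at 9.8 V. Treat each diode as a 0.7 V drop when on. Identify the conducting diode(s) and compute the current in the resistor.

Assume both conduct. Then node N would need to be at both 8.3−0.7 = 7.6 V and 9.8−0.7 = 9.1 V, which is impossible.
Assume only D2 conducts: V_N = 9.8 − 0.7 = 9.1 V, so I_R = 9.1/3.9 = 2.33 mA.
Check D1: its anode-to-cathode voltage is 8.3 − 9.1 = -0.8 V < 0.7 V, so it is off. The assumption is consistent.

Only D2 conducts; I_R ≈ 2.3 mA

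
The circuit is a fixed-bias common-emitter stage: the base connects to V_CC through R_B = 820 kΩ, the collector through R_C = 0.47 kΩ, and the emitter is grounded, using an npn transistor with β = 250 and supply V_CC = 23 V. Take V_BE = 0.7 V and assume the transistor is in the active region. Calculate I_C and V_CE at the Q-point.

I_C ≈ 6.8 mA, V_CE ≈ 20 V

Base loop: V_CC = I_B·R_B + V_BE, so I_B = (23 − 0.7)/820 kΩ = 0.0272 mA.
In the active region I_C = β·I_B = 250 × 0.0272 = 6.8 mA.
Collector loop: V_CE = V_CC − I_C·R_C = 23 − 6.8×0.47 = 19.8 V.
Since V_CE = 19.8 V > V_CE(sat) ≈ 0.2 V, the transistor is in the active region as assumed.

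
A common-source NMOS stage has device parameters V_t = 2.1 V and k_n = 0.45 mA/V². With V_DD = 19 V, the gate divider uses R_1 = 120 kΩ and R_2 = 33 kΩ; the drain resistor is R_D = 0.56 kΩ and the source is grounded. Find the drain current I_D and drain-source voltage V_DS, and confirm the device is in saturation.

I_D ≈ 0.9 mA, V_DS ≈ 18 V

V_G = V_DD·R_2/(R_1+R_2) = 19×33/153 = 4.1 V. With the source grounded, V_GS = V_G = 4.1 V.
Assume saturation: I_D = (k_n/2)(V_GS − V_t)² = (0.45/2)×(4.1 − 2.1)² = 0.225×2² = 0.898 mA.
V_DS = V_DD − I_D·R_D = 19 − 0.898×0.56 = 18.5 V.
Saturation requires V_DS ≥ V_GS − V_t = 2 V; 18.5 ≥ 2 ✓.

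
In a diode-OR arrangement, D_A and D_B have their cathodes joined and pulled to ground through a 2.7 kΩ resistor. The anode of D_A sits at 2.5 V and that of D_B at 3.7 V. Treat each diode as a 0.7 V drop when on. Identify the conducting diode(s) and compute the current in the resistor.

Only D_B conducts; I_R ≈ 1.1 mA

Assume both conduct. Then node N would need to be at both 2.5−0.7 = 1.8 V and 3.7−0.7 = 3 V, which is impossible.
Assume only D_B conducts: V_N = 3.7 − 0.7 = 3 V, so I_R = 3/2.7 = 1.11 mA.
Check D_A: its anode-to-cathode voltage is 2.5 − 3 = -0.5 V < 0.7 V, so it is off. The assumption is consistent.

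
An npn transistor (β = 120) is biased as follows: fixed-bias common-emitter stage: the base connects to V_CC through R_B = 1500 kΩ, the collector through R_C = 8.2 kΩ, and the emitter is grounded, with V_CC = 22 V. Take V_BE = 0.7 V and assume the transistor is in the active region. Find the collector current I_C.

Base loop: V_CC = I_B·R_B + V_BE, so I_B = (22 − 0.7)/1500 kΩ = 0.0142 mA.
In the active region I_C = β·I_B = 120 × 0.0142 = 1.7 mA.
Collector loop: V_CE = V_CC − I_C·R_C = 22 − 1.7×8.2 = 8.03 V.
Since V_CE = 8.03 V > V_CE(sat) ≈ 0.2 V, the transistor is in the active region as assumed.

I_C ≈ 1.7 mA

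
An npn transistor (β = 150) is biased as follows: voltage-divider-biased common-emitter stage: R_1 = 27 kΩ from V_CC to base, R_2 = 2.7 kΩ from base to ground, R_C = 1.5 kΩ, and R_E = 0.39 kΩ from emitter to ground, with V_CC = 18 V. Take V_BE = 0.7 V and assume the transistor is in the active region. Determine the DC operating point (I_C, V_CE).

I_C ≈ 2.3 mA, V_CE ≈ 14 V

Thevenize the base divider: V_Th = V_CC·R_2/(R_1+R_2) = 18×2.7/29.7 = 1.64 V, R_Th = R_1‖R_2 = 2.45 kΩ.
Base-emitter loop: V_Th = I_B·R_Th + V_BE + (β+1)I_B·R_E, so I_B = (1.64 − 0.7) / (2.45 + 151×0.39) = 0.0153 mA.
I_C = β·I_B = 150×0.0153 = 2.29 mA, and I_E = (β+1)I_B = 2.3 mA.
V_CE = V_CC − I_C·R_C − I_E·R_E = 18 − 2.29×1.5 − 2.3×0.39 = 13.7 V.
V_CE = 13.7 V > 0.2 V confirms active-region operation.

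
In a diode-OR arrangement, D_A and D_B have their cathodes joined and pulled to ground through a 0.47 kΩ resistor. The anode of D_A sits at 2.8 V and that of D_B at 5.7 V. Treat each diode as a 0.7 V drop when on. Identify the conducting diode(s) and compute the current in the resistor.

Only D_B conducts; I_R ≈ 11 mA

Assume both conduct. Then node N would need to be at both 2.8−0.7 = 2.1 V and 5.7−0.7 = 5 V, which is impossible.
Assume only D_B conducts: V_N = 5.7 − 0.7 = 5 V, so I_R = 5/0.47 = 10.6 mA.
Check D_A: its anode-to-cathode voltage is 2.8 − 5 = -2.2 V < 0.7 V, so it is off. The assumption is consistent.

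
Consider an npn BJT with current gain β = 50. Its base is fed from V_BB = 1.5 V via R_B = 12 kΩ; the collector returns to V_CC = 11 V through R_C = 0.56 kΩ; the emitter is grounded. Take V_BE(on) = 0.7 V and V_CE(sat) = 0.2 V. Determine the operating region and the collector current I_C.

active; I_C ≈ 3.3 mA

Assume active. Base-emitter loop: I_B = (V_BB − V_BE)/R_B = (1.5 − 0.7)/12 = 0.0667 mA.
I_C = β·I_B = 50×0.0667 = 3.33 mA.
V_CE = V_CC − I_C·R_C = 11 − 3.33×0.56 = 9.13 V > V_CE(sat), so the active-region assumption holds.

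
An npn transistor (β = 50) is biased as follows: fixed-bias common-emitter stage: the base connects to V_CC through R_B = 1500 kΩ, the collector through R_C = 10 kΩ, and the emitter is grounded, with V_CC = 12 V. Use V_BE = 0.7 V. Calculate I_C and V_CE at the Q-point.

Base loop: V_CC = I_B·R_B + V_BE, so I_B = (12 − 0.7)/1500 kΩ = 0.00753 mA.
In the active region I_C = β·I_B = 50 × 0.00753 = 0.377 mA.
Collector loop: V_CE = V_CC − I_C·R_C = 12 − 0.377×10 = 8.23 V.
Since V_CE = 8.23 V > V_CE(sat) ≈ 0.2 V, the transistor is in the active region as assumed.

I_C ≈ 0.38 mA, V_CE ≈ 8.2 V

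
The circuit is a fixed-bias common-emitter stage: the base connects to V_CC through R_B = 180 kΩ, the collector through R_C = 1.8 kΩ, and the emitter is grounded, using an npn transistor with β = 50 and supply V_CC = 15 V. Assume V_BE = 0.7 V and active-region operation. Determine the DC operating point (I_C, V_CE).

Base loop: V_CC = I_B·R_B + V_BE, so I_B = (15 − 0.7)/180 kΩ = 0.0794 mA.
In the active region I_C = β·I_B = 50 × 0.0794 = 3.97 mA.
Collector loop: V_CE = V_CC − I_C·R_C = 15 − 3.97×1.8 = 7.85 V.
Since V_CE = 7.85 V > V_CE(sat) ≈ 0.2 V, the transistor is in the active region as assumed.

I_C ≈ 4 mA, V_CE ≈ 7.8 V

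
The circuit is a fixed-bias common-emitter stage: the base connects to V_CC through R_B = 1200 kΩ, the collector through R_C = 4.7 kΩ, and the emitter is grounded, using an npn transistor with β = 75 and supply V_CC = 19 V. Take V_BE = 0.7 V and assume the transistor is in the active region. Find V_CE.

V_CE ≈ 14 V

Base loop: V_CC = I_B·R_B + V_BE, so I_B = (19 − 0.7)/1200 kΩ = 0.0153 mA.
In the active region I_C = β·I_B = 75 × 0.0153 = 1.14 mA.
Collector loop: V_CE = V_CC − I_C·R_C = 19 − 1.14×4.7 = 13.6 V.
Since V_CE = 13.6 V > V_CE(sat) ≈ 0.2 V, the transistor is in the active region as assumed.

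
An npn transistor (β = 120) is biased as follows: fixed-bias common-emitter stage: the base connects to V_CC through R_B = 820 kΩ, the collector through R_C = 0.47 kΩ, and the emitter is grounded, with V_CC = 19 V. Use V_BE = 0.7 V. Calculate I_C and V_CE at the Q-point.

Base loop: V_CC = I_B·R_B + V_BE, so I_B = (19 − 0.7)/820 kΩ = 0.0223 mA.
In the active region I_C = β·I_B = 120 × 0.0223 = 2.68 mA.
Collector loop: V_CE = V_CC − I_C·R_C = 19 − 2.68×0.47 = 17.7 V.
Since V_CE = 17.7 V > V_CE(sat) ≈ 0.2 V, the transistor is in the active region as assumed.

I_C ≈ 2.7 mA, V_CE ≈ 18 V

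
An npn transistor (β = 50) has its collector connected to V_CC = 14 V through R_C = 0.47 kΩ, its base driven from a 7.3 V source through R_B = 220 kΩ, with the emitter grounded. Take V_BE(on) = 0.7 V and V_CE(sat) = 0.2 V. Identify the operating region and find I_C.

Assume active. Base-emitter loop: I_B = (V_BB − V_BE)/R_B = (7.3 − 0.7)/220 = 0.03 mA.
I_C = β·I_B = 50×0.03 = 1.5 mA.
V_CE = V_CC − I_C·R_C = 14 − 1.5×0.47 = 13.3 V > V_CE(sat), so the active-region assumption holds.

active; I_C ≈ 1.5 mA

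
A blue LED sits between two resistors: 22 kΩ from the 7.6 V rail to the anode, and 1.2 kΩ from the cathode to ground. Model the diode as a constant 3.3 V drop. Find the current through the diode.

I ≈ 0.19 mA

The two resistors are in series with the diode, so KVL gives 7.6 = I·22 + 3.3 + I·1.2.
I = (7.6 − 3.3) / (22 + 1.2) kΩ = 4.3 / 23.2 = 0.185 mA.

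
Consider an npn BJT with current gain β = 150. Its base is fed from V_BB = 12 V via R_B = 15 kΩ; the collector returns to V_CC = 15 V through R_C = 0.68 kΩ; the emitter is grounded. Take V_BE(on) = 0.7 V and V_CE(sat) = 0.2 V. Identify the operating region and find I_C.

Assume active: I_B = (12 − 0.7)/15 = 0.753 mA, giving I_C = β·I_B = 113 mA.
But then V_CE = 15 − 113×0.68 = -61.8 V < V_CE(sat) = 0.2 V — impossible in the active region.
So the transistor is saturated. With V_CE = 0.2 V, I_C = (V_CC − 0.2)/R_C = 14.8/0.68 = 21.8 mA.
Check: β·I_B = 113 mA > I_C = 21.8 mA, confirming saturation.

saturation; I_C ≈ 22 mA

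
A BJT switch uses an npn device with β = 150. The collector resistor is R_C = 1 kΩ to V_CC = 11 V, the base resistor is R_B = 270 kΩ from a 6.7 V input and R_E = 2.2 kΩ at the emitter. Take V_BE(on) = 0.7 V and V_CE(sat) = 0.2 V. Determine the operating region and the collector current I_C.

active; I_C ≈ 1.5 mA

Assume active. Base-emitter loop: I_B = (V_BB − V_BE)/(R_B + (β+1)R_E) = (6.7 − 0.7)/(270 + 151×2.2) = 0.00996 mA.
I_C = β·I_B = 150×0.00996 = 1.49 mA.
V_CE = V_CC − I_C·R_C − I_E·R_E = 11 − 1.49×1 − 1.5×2.2 = 6.2 V > V_CE(sat), so the active-region assumption holds.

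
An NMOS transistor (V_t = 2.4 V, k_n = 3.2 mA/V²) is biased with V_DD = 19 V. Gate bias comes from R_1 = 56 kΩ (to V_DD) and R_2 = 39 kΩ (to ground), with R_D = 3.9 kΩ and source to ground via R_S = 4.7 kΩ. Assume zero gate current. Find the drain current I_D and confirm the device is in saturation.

I_D ≈ 0.98 mA

V_G = V_DD·R_2/(R_1+R_2) = 19×39/95 = 7.8 V.
Assume saturation: I_D = (k_n/2)(V_GS − V_t)² with V_GS = V_G − I_D·R_S = 7.8 − 4.7·I_D.
Substituting gives 35.3·I_D² − 82.2·I_D + 46.7 = 0, with roots I_D = 0.982 or 1.34 mA.
The root I_D = 1.34 mA gives V_GS = 1.48 V ≤ V_t, so take I_D = 0.982 mA.
Then V_GS = 3.18 V and V_DS = V_DD − I_D(R_D+R_S) = 19 − 0.982×8.6 = 10.6 V.
Saturation requires V_DS ≥ V_GS − V_t = 0.784 V; 10.6 ≥ 0.784 ✓.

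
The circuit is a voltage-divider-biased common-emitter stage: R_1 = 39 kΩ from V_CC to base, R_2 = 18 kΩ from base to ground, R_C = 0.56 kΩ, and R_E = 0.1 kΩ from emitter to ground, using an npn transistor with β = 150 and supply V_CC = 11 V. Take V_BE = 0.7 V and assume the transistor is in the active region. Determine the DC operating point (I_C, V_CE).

Thevenize the base divider: V_Th = V_CC·R_2/(R_1+R_2) = 11×18/57 = 3.47 V, R_Th = R_1‖R_2 = 12.3 kΩ.
Base-emitter loop: V_Th = I_B·R_Th + V_BE + (β+1)I_B·R_E, so I_B = (3.47 − 0.7) / (12.3 + 151×0.1) = 0.101 mA.
I_C = β·I_B = 150×0.101 = 15.2 mA, and I_E = (β+1)I_B = 15.3 mA.
V_CE = V_CC − I_C·R_C − I_E·R_E = 11 − 15.2×0.56 − 15.3×0.1 = 0.974 V.
V_CE = 0.974 V > 0.2 V confirms active-region operation.

I_C ≈ 15 mA, V_CE ≈ 0.97 V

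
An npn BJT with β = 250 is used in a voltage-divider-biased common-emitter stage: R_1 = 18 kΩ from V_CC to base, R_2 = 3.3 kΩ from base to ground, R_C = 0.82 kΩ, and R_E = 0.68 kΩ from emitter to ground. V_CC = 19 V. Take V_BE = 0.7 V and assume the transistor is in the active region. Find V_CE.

Thevenize the base divider: V_Th = V_CC·R_2/(R_1+R_2) = 19×3.3/21.3 = 2.94 V, R_Th = R_1‖R_2 = 2.79 kΩ.
Base-emitter loop: V_Th = I_B·R_Th + V_BE + (β+1)I_B·R_E, so I_B = (2.94 − 0.7) / (2.79 + 251×0.68) = 0.0129 mA.
I_C = β·I_B = 250×0.0129 = 3.23 mA, and I_E = (β+1)I_B = 3.25 mA.
V_CE = V_CC − I_C·R_C − I_E·R_E = 19 − 3.23×0.82 − 3.25×0.68 = 14.1 V.
V_CE = 14.1 V > 0.2 V confirms active-region operation.

V_CE ≈ 14 V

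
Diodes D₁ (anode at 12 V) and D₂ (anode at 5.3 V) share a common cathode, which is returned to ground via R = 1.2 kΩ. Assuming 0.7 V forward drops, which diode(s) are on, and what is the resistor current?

Only D₁ conducts; I_R ≈ 9.4 mA

Assume both conduct. Then node N would need to be at both 12−0.7 = 11.3 V and 5.3−0.7 = 4.6 V, which is impossible.
Assume only D₁ conducts: V_N = 12 − 0.7 = 11.3 V, so I_R = 11.3/1.2 = 9.42 mA.
Check D₂: its anode-to-cathode voltage is 5.3 − 11.3 = -6 V < 0.7 V, so it is off. The assumption is consistent.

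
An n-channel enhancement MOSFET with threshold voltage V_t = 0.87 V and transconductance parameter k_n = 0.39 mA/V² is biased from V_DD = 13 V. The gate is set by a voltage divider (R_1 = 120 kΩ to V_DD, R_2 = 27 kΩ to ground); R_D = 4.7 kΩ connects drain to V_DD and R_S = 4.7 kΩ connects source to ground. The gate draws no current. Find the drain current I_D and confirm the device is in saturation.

I_D ≈ 0.14 mA

V_G = V_DD·R_2/(R_1+R_2) = 13×27/147 = 2.39 V.
Assume saturation: I_D = (k_n/2)(V_GS − V_t)² with V_GS = V_G − I_D·R_S = 2.39 − 4.7·I_D.
Substituting gives 4.31·I_D² − 3.78·I_D + 0.449 = 0, with roots I_D = 0.142 or 0.736 mA.
The root I_D = 0.736 mA gives V_GS = -1.07 V ≤ V_t, so take I_D = 0.142 mA.
Then V_GS = 1.72 V and V_DS = V_DD − I_D(R_D+R_S) = 13 − 0.142×9.4 = 11.7 V.
Saturation requires V_DS ≥ V_GS − V_t = 0.852 V; 11.7 ≥ 0.852 ✓.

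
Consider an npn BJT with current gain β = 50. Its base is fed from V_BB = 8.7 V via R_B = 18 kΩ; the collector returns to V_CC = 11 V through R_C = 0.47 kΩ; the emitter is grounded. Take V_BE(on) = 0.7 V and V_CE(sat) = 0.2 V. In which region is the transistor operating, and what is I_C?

active; I_C ≈ 22 mA

Assume active. Base-emitter loop: I_B = (V_BB − V_BE)/R_B = (8.7 − 0.7)/18 = 0.444 mA.
I_C = β·I_B = 50×0.444 = 22.2 mA.
V_CE = V_CC − I_C·R_C = 11 − 22.2×0.47 = 0.556 V > V_CE(sat), so the active-region assumption holds.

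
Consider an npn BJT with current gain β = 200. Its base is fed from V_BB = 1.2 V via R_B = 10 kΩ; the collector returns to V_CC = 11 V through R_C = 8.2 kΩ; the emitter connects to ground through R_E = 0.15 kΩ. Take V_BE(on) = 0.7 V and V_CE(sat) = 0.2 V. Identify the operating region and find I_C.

Assume active: I_B = (1.2 − 0.7)/(10 + 201×0.15) = 0.0125 mA, I_C = β·I_B = 2.49 mA.
Then V_CE = 11 − 2.49×8.2 − 2.5×0.15 = -9.8 V < 0.2 V — the active assumption fails.
Re-solve with V_CE = 0.2 V. KCL at the emitter: V_E/R_E = (V_BB−0.7−V_E)/R_B + (V_CC−0.2−V_E)/R_C, giving V_E = 0.198 V.
I_C = (V_CC − 0.2 − V_E)/R_C = (10.8 − 0.198)/8.2 = 1.29 mA.
Check: I_B = (0.5 − 0.198)/10 = 0.0302 mA, and β·I_B = 6.03 mA > I_C, confirming saturation.

saturation; I_C ≈ 1.3 mA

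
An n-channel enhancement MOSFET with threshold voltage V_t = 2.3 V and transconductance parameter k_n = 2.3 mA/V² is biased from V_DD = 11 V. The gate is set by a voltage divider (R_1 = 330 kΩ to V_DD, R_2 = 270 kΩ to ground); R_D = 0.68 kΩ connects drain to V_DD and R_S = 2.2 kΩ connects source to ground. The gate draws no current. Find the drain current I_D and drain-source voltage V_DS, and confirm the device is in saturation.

V_G = V_DD·R_2/(R_1+R_2) = 11×270/600 = 4.95 V.
Assume saturation: I_D = (k_n/2)(V_GS − V_t)² with V_GS = V_G − I_D·R_S = 4.95 − 2.2·I_D.
Substituting gives 5.57·I_D² − 14.4·I_D + 8.08 = 0, with roots I_D = 0.821 or 1.77 mA.
The root I_D = 1.77 mA gives V_GS = 1.06 V ≤ V_t, so take I_D = 0.821 mA.
Then V_GS = 3.14 V and V_DS = V_DD − I_D(R_D+R_S) = 11 − 0.821×2.88 = 8.64 V.
Saturation requires V_DS ≥ V_GS − V_t = 0.845 V; 8.64 ≥ 0.845 ✓.

I_D ≈ 0.82 mA, V_DS ≈ 8.6 V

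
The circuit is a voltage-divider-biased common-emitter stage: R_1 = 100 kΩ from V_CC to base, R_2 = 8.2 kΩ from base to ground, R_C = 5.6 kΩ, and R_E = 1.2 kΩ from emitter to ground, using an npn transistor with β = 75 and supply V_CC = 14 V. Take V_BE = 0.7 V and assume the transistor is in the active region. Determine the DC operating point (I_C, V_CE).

Thevenize the base divider: V_Th = V_CC·R_2/(R_1+R_2) = 14×8.2/108 = 1.06 V, R_Th = R_1‖R_2 = 7.58 kΩ.
Base-emitter loop: V_Th = I_B·R_Th + V_BE + (β+1)I_B·R_E, so I_B = (1.06 − 0.7) / (7.58 + 76×1.2) = 0.00365 mA.
I_C = β·I_B = 75×0.00365 = 0.274 mA, and I_E = (β+1)I_B = 0.278 mA.
V_CE = V_CC − I_C·R_C − I_E·R_E = 14 − 0.274×5.6 − 0.278×1.2 = 12.1 V.
V_CE = 12.1 V > 0.2 V confirms active-region operation.

I_C ≈ 0.27 mA, V_CE ≈ 12 V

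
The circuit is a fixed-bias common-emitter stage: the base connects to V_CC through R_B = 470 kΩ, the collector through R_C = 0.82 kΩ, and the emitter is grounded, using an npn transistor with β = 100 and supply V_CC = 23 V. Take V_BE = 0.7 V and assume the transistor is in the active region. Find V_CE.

V_CE ≈ 19 V

Base loop: V_CC = I_B·R_B + V_BE, so I_B = (23 − 0.7)/470 kΩ = 0.0474 mA.
In the active region I_C = β·I_B = 100 × 0.0474 = 4.74 mA.
Collector loop: V_CE = V_CC − I_C·R_C = 23 − 4.74×0.82 = 19.1 V.
Since V_CE = 19.1 V > V_CE(sat) ≈ 0.2 V, the transistor is in the active region as assumed.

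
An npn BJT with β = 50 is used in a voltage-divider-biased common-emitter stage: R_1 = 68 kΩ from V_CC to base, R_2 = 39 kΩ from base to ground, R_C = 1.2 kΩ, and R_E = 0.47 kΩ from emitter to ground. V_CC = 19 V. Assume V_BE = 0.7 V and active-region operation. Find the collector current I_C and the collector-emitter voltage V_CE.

I_C ≈ 6.4 mA, V_CE ≈ 8.3 V

Thevenize the base divider: V_Th = V_CC·R_2/(R_1+R_2) = 19×39/107 = 6.93 V, R_Th = R_1‖R_2 = 24.8 kΩ.
Base-emitter loop: V_Th = I_B·R_Th + V_BE + (β+1)I_B·R_E, so I_B = (6.93 − 0.7) / (24.8 + 51×0.47) = 0.128 mA.
I_C = β·I_B = 50×0.128 = 6.38 mA, and I_E = (β+1)I_B = 6.51 mA.
V_CE = V_CC − I_C·R_C − I_E·R_E = 19 − 6.38×1.2 − 6.51×0.47 = 8.28 V.
V_CE = 8.28 V > 0.2 V confirms active-region operation.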